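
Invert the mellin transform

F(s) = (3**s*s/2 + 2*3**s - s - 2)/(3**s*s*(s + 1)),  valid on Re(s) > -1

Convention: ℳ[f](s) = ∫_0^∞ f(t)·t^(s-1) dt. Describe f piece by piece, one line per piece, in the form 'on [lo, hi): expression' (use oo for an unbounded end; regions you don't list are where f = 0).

on [0, 1/3): 3*t/2
on [1/3, 1): 2 - 3*t/2

back out the common scale on t: t on [0, 1/2); 2 - t on [1/2, 3/2)
f breaks at 1/3 into 2 integrals to sum
∫ 3*t/2·t^(s-1) over [0, 1/3)
the [1/3, 1) slice contributes ∫ (2 - 3*t/2)·t^(s-1) dt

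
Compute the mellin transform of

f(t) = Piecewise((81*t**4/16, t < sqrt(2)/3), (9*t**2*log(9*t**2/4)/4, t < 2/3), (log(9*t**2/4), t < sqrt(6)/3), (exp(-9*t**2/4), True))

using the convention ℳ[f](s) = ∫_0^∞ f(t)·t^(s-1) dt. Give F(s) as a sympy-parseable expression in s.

2**(s/2)*(2*2**(s/2)*s**2*(s + 4)*(s**2 + 4*s + 4)*uppergamma(s/2, 3/2) - 8*2**(s/2)*s**2*(s + 4) + 8*2**(s/2)*(s + 4)*(s**2 + 4*s + 4) + 3**(s/2)*s*(s + 4)*(-4*log(2) + 4*log(3))*(s**2 + 4*s + 4) - 8*3**(s/2)*(s + 4)*(s**2 + 4*s + 4) + s**3*(s + 4)*log(4) + 4*s**2*(s + 4)*log(2) + 4*s**2*(s + 4) + s**2*(s**2 + 4*s + 4))/(4*3**s*s**2*(s + 4)*(s**2 + 4*s + 4))
  Re(s) > -4

reversing the common scale on t: t**4 on [0, sqrt(2)/2); t**2*log(t**2) on [sqrt(2)/2, 1); log(t**2) on [1, sqrt(6)/2); …
back out the power substitution: t**2 on [0, 1/2); t*log(t) on [1/2, 1); log(t) on [1, 3/2); …
treat the 4 regions marked off by sqrt(2)/3, 2/3, sqrt(6)/3 separately and sum
between 0 and sqrt(2)/3 the integrand is 81*t**4/16·t^(s-1)
piece [sqrt(2)/3, 2/3): integrate 9*t**2*log(9*t**2/4)/4 against the kernel
segment 2/3 to sqrt(6)/3 holds log(9*t**2/4); add its integral
over [sqrt(6)/3, ∞), the kernel integral of exp(-9*t**2/4) enters the sum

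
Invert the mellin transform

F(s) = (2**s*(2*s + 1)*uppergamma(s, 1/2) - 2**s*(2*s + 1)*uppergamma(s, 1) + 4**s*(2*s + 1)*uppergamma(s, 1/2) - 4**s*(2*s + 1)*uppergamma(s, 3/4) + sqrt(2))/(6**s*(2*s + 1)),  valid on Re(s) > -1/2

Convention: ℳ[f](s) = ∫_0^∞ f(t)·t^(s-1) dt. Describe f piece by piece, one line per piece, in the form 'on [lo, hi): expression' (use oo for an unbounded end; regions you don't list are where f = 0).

on [0, 1/6): sqrt(3)*sqrt(t)
on [1/6, 1/3): exp(-3*t)
on [1/3, 1/2): exp(-3*t/2)

remove the common scale on t first: sqrt(t) on [0, 1/2); exp(-t) on [1/2, 1); exp(-t/2) on [1, 3/2)
integrate the 3 segments split at 1/6, 1/3, then add the results
∫ sqrt(3)*sqrt(t)·t^(s-1) over [0, 1/6)
piece [1/6, 1/3): integrate exp(-3*t) against the kernel
over [1/3, 1/2), the kernel integral of exp(-3*t/2) enters the sum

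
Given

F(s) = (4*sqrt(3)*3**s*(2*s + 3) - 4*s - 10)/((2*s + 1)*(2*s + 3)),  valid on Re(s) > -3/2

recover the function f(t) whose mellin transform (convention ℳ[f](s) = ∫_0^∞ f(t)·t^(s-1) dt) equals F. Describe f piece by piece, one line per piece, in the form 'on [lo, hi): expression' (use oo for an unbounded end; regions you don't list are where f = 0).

slice at 1, transform all 2 pieces, and sum them
segment [0, 1) carries t**(3/2); integrate it
between 1 and 3 the integrand is 2*sqrt(t)·t^(s-1)

on [0, 1): t**(3/2)
on [1, 3): 2*sqrt(t)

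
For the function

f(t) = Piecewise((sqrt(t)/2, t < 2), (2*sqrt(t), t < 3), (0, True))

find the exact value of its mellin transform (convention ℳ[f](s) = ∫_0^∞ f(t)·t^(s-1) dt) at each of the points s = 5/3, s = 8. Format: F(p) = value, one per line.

along the cuts 2, ℳ[f](s) splits into 2 integrals
for t in [0, 2): the term is ∫ sqrt(t)/2·t^(s-1)
on [2, 3) integrate f = 2*sqrt(t) against the kernel

F(5/3) = -36*2**(1/6)/13 + 108*3**(1/6)/13
F(8) = -768*sqrt(2)/17 + 26244*sqrt(3)/17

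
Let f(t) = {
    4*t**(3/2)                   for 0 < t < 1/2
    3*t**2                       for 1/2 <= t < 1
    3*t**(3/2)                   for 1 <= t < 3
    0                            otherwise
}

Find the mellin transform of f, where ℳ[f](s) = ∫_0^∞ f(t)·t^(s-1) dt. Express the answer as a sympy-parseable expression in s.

(2**(7/2 - s)*(s + 2) + 8*3**(s + 5/2)*(s + 2) - 12 + 3*(-2*s - 3)/2**s)/(4*(s + 2)*(2*s + 3))
  Re(s) > -3/2

treat the 3 regions marked off by 1/2, 1 separately and sum
segment [0, 1/2) carries 4*t**(3/2); integrate it
on [1/2, 1) integrate f = 3*t**2 against the kernel
segment 1 to 3 holds 3*t**(3/2); add its integral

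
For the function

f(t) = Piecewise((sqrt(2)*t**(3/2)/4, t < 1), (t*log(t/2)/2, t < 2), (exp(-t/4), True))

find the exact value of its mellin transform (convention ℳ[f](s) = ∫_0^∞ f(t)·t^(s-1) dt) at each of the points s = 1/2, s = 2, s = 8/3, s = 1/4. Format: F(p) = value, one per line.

F(1/2) = -23*sqrt(2)/72 + 2/9 + log(2)/3 + 2*sqrt(pi)*erfc(sqrt(2)/2)
F(2) = -7/18 + sqrt(2)/14 + log(2)/6 + 24*exp(-1/2)
F(8/3) = -36*2**(2/3)/121 + 9/242 + 3*sqrt(2)/50 + 3*log(2)/22 + 32*2**(1/3)*uppergamma(8/3, 1/2)
F(1/4) = -16*2**(1/4)/25 + sqrt(2)/7 + 2*log(2)/5 + 8/25 + sqrt(2)*uppergamma(1/4, 1/2)

strip the common scale on t: t**(3/2) on [0, 1/2); t*log(t) on [1/2, 1); exp(-t/2) on [1, ∞)
decompose at 1, 2; ℳ[f](s) sums the 3 pieces' integrals
∫ over [0, 1) of sqrt(2)*t**(3/2)/4·t^(s-1) joins the sum
[1, 2) adds the kernel integral of t*log(t/2)/2
over [2, ∞), the kernel integral of exp(-t/4) enters the sum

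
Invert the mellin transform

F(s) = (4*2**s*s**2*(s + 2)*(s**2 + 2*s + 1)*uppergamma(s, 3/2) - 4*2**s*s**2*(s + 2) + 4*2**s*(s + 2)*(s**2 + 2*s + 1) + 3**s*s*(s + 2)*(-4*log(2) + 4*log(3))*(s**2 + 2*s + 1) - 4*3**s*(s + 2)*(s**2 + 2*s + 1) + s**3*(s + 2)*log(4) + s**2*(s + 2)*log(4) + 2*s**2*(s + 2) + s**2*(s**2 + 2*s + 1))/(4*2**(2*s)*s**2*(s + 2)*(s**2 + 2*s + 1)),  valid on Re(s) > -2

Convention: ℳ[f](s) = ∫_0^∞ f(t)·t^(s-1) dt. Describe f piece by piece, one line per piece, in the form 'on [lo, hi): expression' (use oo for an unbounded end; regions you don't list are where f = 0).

on [0, 1/4): 4*t**2
on [1/4, 1/2): 2*t*log(2*t)
on [1/2, 3/4): log(2*t)
on [3/4, oo): exp(-2*t)

the common scale on t comes off first: t**2 on [0, 1/2); t*log(t) on [1/2, 1); log(t) on [1, 3/2); …
f breaks at 1/4, 1/2, 3/4 into 4 integrals to sum
the [0, 1/4) slice contributes ∫ 4*t**2·t^(s-1) dt
over [1/4, 1/2), the kernel integral of 2*t*log(2*t) enters the sum
the [1/2, 3/4) slice contributes ∫ log(2*t)·t^(s-1) dt
over [3/4, ∞), the kernel integral of exp(-2*t) enters the sum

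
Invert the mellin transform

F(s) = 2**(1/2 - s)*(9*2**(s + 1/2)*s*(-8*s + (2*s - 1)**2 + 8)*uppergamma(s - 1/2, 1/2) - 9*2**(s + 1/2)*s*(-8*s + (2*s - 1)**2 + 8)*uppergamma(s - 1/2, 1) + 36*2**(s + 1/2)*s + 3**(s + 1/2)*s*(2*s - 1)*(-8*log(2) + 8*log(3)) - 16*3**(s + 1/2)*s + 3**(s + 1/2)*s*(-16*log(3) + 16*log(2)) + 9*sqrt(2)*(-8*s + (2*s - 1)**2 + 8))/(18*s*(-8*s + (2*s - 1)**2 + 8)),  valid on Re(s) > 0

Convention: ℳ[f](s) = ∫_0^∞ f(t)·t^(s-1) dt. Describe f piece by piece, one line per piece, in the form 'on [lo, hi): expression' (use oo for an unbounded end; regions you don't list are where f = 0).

the shared t-power comes off first: t on [0, 1/2); sqrt(t)*exp(-t) on [1/2, 1); log(t)/sqrt(t) on [1, 3/2)
remove the shared t-power first: sqrt(t) on [0, 1/2); exp(-t) on [1/2, 1); log(t)/t on [1, 3/2)
integrate the 3 segments split at 1/2, 1, then add the results
[0, 1/2) adds the kernel integral of 1
[1/2, 1) adds the kernel integral of exp(-t)/sqrt(t)
segment [1, 3/2) carries log(t)/t**(3/2); integrate it

on [0, 1/2): 1
on [1/2, 1): exp(-t)/sqrt(t)
on [1, 3/2): log(t)/t**(3/2)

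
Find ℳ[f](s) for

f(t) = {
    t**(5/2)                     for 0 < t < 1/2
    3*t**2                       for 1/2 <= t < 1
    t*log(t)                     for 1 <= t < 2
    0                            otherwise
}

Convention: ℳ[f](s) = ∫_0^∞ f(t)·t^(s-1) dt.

remove the shared t-power first: t**(3/2) on [0, 1/2); 3*t on [1/2, 1); log(t) on [1, 2)
along the cuts 1/2, 1, ℳ[f](s) splits into 3 integrals
segment 0 to 1/2 holds t**(5/2); add its integral
segment [1/2, 1) carries 3*t**2; integrate it
for t in [1, 2): the term is ∫ t*log(t)·t^(s-1)

(-8*2**(2*s)*(s + 2)*(2*s + 5) + 12*2**s*(s + 1)**2*(2*s + 5) + 4*2**s*(s + 2)*(2*s + 5) + 8*4**s*(s + 1)*(s + 2)*(2*s + 5)*log(2) + sqrt(2)*(s + 1)**2*(s + 2) - 3*(s + 1)**2*(2*s + 5))/(4*2**s*(s + 1)**2*(s + 2)*(2*s + 5))
  Re(s) > -5/2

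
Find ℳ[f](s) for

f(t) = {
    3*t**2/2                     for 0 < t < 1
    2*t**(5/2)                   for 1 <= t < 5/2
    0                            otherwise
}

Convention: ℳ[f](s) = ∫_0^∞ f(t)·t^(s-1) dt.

treat the 2 regions marked off by 1 separately and sum
∫ 3*t**2/2·t^(s-1) over [0, 1)
∫ 2*t**(5/2)·t^(s-1) over [1, 5/2)

(8*(5/2)**(s + 5/2)*(s + 2) - 2*s - 1)/(2*(s + 2)*(2*s + 5))
  Re(s) > -2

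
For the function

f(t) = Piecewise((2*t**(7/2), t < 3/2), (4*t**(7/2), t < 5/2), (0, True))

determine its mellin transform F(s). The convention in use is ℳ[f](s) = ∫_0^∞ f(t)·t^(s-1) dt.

4*(-(3/2)**(s + 7/2) + 2*(5/2)**(s + 7/2))/(2*s + 7)
  Re(s) > -7/2

slice at 3/2, transform all 2 pieces, and sum them
piece [0, 3/2): integrate 2*t**(7/2) against the kernel
∫ over [3/2, 5/2) of 4*t**(7/2)·t^(s-1) joins the sum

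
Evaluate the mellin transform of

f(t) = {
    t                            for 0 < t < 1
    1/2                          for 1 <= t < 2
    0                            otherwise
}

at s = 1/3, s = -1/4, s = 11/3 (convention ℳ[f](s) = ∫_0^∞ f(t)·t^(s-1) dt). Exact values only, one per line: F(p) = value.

F(1/3) = -3/4 + 3*2**(1/3)/2
F(-1/4) = 10/3 - 2**(3/4)
F(11/3) = 6/77 + 12*2**(2/3)/11

cuts at 1: linearity sums the 2 kernel integrals
on [0, 1): add ∫ t·t^(s-1) dt
between 1 and 2 the integrand is 1/2·t^(s-1)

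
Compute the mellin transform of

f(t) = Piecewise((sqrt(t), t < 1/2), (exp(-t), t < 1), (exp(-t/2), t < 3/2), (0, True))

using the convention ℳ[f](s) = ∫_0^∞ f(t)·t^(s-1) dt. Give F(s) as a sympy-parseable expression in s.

(2**s*(2*s + 1)*uppergamma(s, 1/2) - 2**s*(2*s + 1)*uppergamma(s, 1) + 4**s*(2*s + 1)*uppergamma(s, 1/2) - 4**s*(2*s + 1)*uppergamma(s, 3/4) + sqrt(2))/(2**s*(2*s + 1))
  Re(s) > -1/2

cuts at 1/2, 1: linearity sums the 3 kernel integrals
segment 0 to 1/2 holds sqrt(t); add its integral
the [1/2, 1) slice contributes ∫ exp(-t)·t^(s-1) dt
piece [1, 3/2): integrate exp(-t/2) against the kernel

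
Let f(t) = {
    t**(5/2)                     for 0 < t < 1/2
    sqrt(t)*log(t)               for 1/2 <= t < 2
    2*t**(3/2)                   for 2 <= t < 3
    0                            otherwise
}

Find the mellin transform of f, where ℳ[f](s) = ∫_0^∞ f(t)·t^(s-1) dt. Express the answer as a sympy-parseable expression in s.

the shared t-power comes off first: t**2 on [0, 1/2); log(t) on [1/2, 2); 2*t on [2, 3)
decompose at 1/2, 2; ℳ[f](s) sums the 3 pieces' integrals
for t in [0, 1/2): the term is ∫ t**(5/2)·t^(s-1)
∫ sqrt(t)*log(t)·t^(s-1) over [1/2, 2)
on [2, 3): add ∫ 2*t**(3/2)·t^(s-1) dt

2**(-s - 3/2)*(-2**(2*s + 4)*(2*s + 3)*(2*s + 5) + 2**(2*s + 5)*(-2*s - 5)*(2*s + 1)**2 + 8*4**s*(2*s + 1)*(2*s + 3)*(2*s + 5)*log(2) + 6**(s + 3/2)*(2*s + 1)**2*(8*s + 20) + (2*s + 1)**2*(2*s + 3) + 4*(2*s + 1)*(2*s + 3)*(2*s + 5)*log(2) + 8*(2*s + 3)*(2*s + 5))/((2*s + 1)**2*(2*s + 3)*(2*s + 5))
  Re(s) > -5/2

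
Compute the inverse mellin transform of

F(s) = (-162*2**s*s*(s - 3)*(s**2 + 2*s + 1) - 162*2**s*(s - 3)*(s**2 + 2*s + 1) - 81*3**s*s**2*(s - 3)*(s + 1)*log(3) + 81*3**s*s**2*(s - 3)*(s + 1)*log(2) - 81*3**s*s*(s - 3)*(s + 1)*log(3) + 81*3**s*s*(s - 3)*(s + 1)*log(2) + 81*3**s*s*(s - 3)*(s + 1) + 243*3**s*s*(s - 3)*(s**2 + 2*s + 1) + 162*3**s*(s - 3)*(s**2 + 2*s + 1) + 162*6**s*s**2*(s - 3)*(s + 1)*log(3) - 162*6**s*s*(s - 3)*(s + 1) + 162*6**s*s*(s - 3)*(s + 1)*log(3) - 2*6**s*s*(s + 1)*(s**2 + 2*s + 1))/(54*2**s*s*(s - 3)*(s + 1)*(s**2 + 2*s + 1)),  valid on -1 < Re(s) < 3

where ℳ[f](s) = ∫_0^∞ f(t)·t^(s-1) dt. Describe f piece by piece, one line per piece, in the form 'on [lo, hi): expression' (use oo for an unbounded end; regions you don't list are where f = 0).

slice at 1, 3/2, 3, transform all 4 pieces, and sum them
on [0, 1) integrate f = t against the kernel
on [1, 3/2) integrate f = (t + 3) against the kernel
piece [3/2, 3): integrate t*log(t) against the kernel
[3, ∞) adds the kernel integral of t**(-3)

on [0, 1): t
on [1, 3/2): t + 3
on [3/2, 3): t*log(t)
on [3, oo): t**(-3)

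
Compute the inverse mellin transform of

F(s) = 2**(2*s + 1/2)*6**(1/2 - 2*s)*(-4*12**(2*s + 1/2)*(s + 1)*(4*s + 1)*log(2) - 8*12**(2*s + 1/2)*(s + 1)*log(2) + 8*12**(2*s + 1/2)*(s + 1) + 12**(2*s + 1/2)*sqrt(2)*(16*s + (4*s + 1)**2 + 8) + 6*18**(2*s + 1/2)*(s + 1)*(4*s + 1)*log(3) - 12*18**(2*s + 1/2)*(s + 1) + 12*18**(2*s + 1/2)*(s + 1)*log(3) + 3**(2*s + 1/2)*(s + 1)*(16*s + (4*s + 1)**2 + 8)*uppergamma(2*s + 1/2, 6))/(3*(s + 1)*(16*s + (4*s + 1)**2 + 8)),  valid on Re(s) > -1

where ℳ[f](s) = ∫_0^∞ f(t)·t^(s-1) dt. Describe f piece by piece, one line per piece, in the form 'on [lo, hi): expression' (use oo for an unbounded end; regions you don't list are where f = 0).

on [0, 16): sqrt(2)*t/4
on [16, 36): t**(3/4)*log(sqrt(t)/2)/2
on [36, oo): t**(1/4)*exp(-sqrt(t))

remove the power substitution first: sqrt(2)*t**2/4 on [0, 4); t**(3/2)*log(t/2)/2 on [4, 6); sqrt(t)*exp(-t) on [6, ∞)
invert the shared t-power to get sqrt(2)*t**(3/2)/4 on [0, 4); t*log(t/2)/2 on [4, 6); exp(-t) on [6, ∞)
undo the common scale on t: t**(3/2) on [0, 2); t*log(t) on [2, 3); exp(-2*t) on [3, ∞)
treat the 3 regions marked off by 16, 36 separately and sum
piece [0, 16): integrate sqrt(2)*t/4 against the kernel
segment [16, 36) carries t**(3/4)*log(sqrt(t)/2)/2; integrate it
on [36, ∞) integrate f = t**(1/4)*exp(-sqrt(t)) against the kernel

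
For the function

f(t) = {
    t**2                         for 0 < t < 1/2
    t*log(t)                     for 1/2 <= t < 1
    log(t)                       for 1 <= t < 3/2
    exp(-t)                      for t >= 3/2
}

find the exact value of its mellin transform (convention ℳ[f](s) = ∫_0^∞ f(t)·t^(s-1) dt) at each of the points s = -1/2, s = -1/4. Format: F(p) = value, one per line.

split f at 1/2, 1, 3/2: ℳ[f](s) collects 4 kernel integrals
for t in [0, 1/2): the term is ∫ t**2·t^(s-1)
segment 1/2 to 1 holds t*log(t); add its integral
over [1, 3/2), the kernel integral of log(t) enters the sum
∫ exp(-t)·t^(s-1) over [3/2, ∞)

F(-1/2) = -4*sqrt(6)/3 - 2*sqrt(pi)*erfc(sqrt(6)/2) + sqrt(2)*log(64*2**(4*sqrt(3))/3**(4*sqrt(3)))/6 + 2*sqrt(6)*exp(-3/2)/3 + 13*sqrt(2)/6
F(-1/4) = 2**(1/4)*(-672*3**(3/4) + log(2**(84 + 168*3**(3/4))/3**(168*3**(3/4))) + 63*2**(3/4)*uppergamma(-1/4, 3/2) + 130 + 896*2**(3/4))/126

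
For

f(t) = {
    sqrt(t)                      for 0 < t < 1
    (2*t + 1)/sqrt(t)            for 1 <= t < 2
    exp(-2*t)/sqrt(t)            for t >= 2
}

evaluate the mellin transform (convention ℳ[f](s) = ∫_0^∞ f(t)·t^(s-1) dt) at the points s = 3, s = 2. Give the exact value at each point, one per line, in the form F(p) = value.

strip the shared t-power: t**(3/2) on [0, 1); sqrt(t)*(2*t + 1) on [1, 2); sqrt(t)*exp(-2*t) on [2, ∞)
back out the shared t-power: t on [0, 1); 2*t + 1 on [1, 2); exp(-2*t) on [2, ∞)
integrate the 3 segments split at 1, 2, then add the results
for t in [0, 1): the term is ∫ sqrt(t)·t^(s-1)
over [1, 2), the kernel integral of (2*t + 1)/sqrt(t) enters the sum
segment 2 to ∞ holds exp(-2*t)/sqrt(t); add its integral

F(3) = (sqrt(2)*(105*sqrt(pi)*exp(4)*erfc(2) + 1540)/1120 + (-768 + 6912*sqrt(2))*exp(4)/1120)*exp(-4)
F(2) = -16/15 + sqrt(2)*sqrt(pi)*erfc(2)/8 + sqrt(2)*exp(-4)/2 + 68*sqrt(2)/15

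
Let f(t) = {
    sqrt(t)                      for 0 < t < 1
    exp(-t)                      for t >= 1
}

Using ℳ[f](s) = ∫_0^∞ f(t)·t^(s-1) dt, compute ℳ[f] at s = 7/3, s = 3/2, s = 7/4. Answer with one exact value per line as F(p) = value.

F(7/3) = 6/17 + uppergamma(7/3, 1)
F(3/2) = sqrt(pi)*erfc(1)/2 + exp(-1) + 1/2
F(7/4) = 4/9 + uppergamma(7/4, 1)

along the cuts 1, ℳ[f](s) splits into 2 integrals
on [0, 1) integrate f = sqrt(t) against the kernel
segment 1 to ∞ holds exp(-t); add its integral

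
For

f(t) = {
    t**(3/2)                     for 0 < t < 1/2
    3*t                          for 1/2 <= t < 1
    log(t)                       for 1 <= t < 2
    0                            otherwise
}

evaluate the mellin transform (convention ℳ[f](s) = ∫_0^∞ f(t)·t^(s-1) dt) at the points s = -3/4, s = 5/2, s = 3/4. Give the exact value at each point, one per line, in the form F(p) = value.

split f at 1/2, 1: ℳ[f](s) collects 3 kernel integrals
between 0 and 1/2 the integrand is t**(3/2)·t^(s-1)
[1/2, 1) adds the kernel integral of 3*t
between 1 and 2 the integrand is log(t)·t^(s-1)

F(-3/4) = -6*2**(3/4) - 2*2**(1/4)*log(2)/3 - 2*2**(1/4)/9 + 124/9
F(5/2) = sqrt(2)*(-15536 + 11567*sqrt(2) + 35840*log(2))/22400
F(3/4) = -31*2**(3/4)/18 - 3*2**(1/4)/7 + 4*2**(3/4)*log(2)/3 + 220/63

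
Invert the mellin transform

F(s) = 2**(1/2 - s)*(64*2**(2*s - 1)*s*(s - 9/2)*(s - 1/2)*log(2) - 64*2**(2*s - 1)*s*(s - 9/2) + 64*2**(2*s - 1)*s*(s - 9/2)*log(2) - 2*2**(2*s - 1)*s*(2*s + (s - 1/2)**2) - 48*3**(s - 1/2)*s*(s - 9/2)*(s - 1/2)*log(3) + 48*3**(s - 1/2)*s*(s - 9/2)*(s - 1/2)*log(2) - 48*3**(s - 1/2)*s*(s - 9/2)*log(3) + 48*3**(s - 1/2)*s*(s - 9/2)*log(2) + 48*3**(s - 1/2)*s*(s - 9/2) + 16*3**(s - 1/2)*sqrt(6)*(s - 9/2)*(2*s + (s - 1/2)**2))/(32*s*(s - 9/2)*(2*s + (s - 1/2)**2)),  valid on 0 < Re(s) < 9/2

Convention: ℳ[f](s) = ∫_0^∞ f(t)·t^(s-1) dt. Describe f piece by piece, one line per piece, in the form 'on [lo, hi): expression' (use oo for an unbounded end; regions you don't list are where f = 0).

on [0, 3/2): 1
on [3/2, 2): sqrt(t)*log(t)
on [2, oo): t**(-9/2)

remove the shared t-power first: 1/sqrt(t) on [0, 3/2); log(t) on [3/2, 2); t**(-5) on [2, ∞)
peel off the shared t-power: sqrt(t) on [0, 3/2); t*log(t) on [3/2, 2); t**(-4) on [2, ∞)
cuts at 3/2, 2: linearity sums the 3 kernel integrals
segment [0, 3/2) carries 1; integrate it
segment [3/2, 2) carries sqrt(t)*log(t); integrate it
over [2, ∞), the kernel integral of t**(-9/2) enters the sum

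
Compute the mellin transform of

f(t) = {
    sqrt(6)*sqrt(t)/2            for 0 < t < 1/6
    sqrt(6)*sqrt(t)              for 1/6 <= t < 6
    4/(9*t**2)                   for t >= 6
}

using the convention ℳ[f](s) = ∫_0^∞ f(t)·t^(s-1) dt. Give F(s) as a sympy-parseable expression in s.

remove the common scale on t first: sqrt(t) on [0, 1/4); 2*sqrt(t) on [1/4, 9); t**(-2) on [9, ∞)
invert the power substitution to get t on [0, 1/2); 2*t on [1/2, 3); t**(-4) on [3, ∞)
cuts at 1/6, 6: linearity sums the 3 kernel integrals
over [0, 1/6), the kernel integral of sqrt(6)*sqrt(t)/2 enters the sum
∫ sqrt(6)*sqrt(t)·t^(s-1) over [1/6, 6)
∫ over [6, ∞) of 4/(9*t**2)·t^(s-1) joins the sum

(-36**s*(2*s + 1) + 972*6**(2*s)*(s - 2) - 81*s + 162)/(81*6**s*(s - 2)*(2*s + 1))
  -1/2 < Re(s) < 2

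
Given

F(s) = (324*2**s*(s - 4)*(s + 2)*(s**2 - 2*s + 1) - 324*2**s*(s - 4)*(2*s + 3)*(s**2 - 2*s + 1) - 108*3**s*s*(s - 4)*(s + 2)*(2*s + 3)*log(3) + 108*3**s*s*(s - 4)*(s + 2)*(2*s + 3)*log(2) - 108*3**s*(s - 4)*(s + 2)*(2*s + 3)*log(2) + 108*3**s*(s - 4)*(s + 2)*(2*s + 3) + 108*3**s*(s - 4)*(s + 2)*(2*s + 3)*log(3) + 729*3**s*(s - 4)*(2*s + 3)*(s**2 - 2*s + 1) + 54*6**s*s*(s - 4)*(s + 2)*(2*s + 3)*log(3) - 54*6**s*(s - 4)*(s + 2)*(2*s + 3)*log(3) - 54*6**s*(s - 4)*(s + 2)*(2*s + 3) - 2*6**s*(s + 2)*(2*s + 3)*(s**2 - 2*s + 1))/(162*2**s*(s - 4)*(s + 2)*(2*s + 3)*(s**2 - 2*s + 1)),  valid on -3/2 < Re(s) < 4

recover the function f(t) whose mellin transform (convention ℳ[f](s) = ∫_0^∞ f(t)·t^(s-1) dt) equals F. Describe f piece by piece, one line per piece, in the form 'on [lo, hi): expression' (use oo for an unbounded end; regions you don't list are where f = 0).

integrate the 4 segments split at 1, 3/2, 3, then add the results
piece [0, 1): integrate t**(3/2) against the kernel
between 1 and 3/2 the integrand is 2*t**2·t^(s-1)
segment 3/2 to 3 holds log(t)/t; add its integral
the [3, ∞) slice contributes ∫ t**(-4)·t^(s-1) dt

on [0, 1): t**(3/2)
on [1, 3/2): 2*t**2
on [3/2, 3): log(t)/t
on [3, oo): t**(-4)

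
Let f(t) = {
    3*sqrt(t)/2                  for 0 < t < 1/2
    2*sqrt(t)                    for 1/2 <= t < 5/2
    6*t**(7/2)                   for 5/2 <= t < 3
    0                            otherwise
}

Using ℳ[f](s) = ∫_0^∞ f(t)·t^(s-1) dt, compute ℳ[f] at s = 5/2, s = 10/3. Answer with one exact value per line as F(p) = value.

F(5/2) = 95089/192
F(10/3) = -3111375*2**(1/6)*5**(5/6)/30176 - 3*2**(1/6)/368 + 26244*3**(5/6)/41

summing 3 kernel integrals split by 1/2, 5/2 yields ℳ[f](s)
piece [0, 1/2): integrate 3*sqrt(t)/2 against the kernel
on [1/2, 5/2): add ∫ 2*sqrt(t)·t^(s-1) dt
∫ 6*t**(7/2)·t^(s-1) over [5/2, 3)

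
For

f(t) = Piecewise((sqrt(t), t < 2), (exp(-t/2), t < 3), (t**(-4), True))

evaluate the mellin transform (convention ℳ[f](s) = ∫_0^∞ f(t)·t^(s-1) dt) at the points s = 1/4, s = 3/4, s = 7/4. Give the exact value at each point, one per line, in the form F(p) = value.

F(1/4) = -2**(1/4)*uppergamma(1/4, 3/2) + 4*3**(1/4)/1215 + 2**(1/4)*uppergamma(1/4, 1) + 4*2**(3/4)/3
F(3/4) = -2**(3/4)*uppergamma(3/4, 3/2) + 4*3**(3/4)/1053 + 2**(3/4)*uppergamma(3/4, 1) + 8*2**(1/4)/5
F(7/4) = -2*2**(3/4)*uppergamma(7/4, 3/2) + 4*3**(3/4)/243 + 2*2**(3/4)*uppergamma(7/4, 1) + 16*2**(1/4)/9

integrate the 3 segments split at 2, 3, then add the results
piece [0, 2): integrate sqrt(t) against the kernel
on [2, 3): add ∫ exp(-t/2)·t^(s-1) dt
segment 3 to ∞ holds t**(-4); add its integral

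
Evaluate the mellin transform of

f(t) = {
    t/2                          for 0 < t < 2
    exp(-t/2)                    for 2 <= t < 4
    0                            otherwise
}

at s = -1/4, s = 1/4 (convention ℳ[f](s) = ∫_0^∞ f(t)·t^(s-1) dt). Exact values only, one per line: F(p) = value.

F(-1/4) = 2**(3/4)*(-3*uppergamma(-1/4, 2) + 3*uppergamma(-1/4, 1) + 4)/6
F(1/4) = 2**(1/4)*(-uppergamma(1/4, 2) + uppergamma(1/4, 1) + 4/5)

remove the common scale on t first: t on [0, 1); exp(-t) on [1, 2)
cuts at 2: linearity sums the 2 kernel integrals
[0, 2) adds the kernel integral of t/2
on [2, 4) integrate f = exp(-t/2) against the kernel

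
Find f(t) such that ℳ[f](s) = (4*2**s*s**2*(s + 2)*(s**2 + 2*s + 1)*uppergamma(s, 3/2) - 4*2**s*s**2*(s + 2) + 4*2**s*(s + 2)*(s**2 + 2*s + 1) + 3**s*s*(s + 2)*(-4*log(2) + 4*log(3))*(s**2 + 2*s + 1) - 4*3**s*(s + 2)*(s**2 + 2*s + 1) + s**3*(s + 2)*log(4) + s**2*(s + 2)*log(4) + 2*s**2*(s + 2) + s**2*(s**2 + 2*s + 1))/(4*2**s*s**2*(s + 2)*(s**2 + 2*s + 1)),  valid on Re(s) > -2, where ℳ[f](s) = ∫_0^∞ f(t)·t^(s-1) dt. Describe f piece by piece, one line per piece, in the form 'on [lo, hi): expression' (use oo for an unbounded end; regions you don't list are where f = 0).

on [0, 1/2): t**2
on [1/2, 1): t*log(t)
on [1, 3/2): log(t)
on [3/2, oo): exp(-t)

f breaks at 1/2, 1, 3/2 into 4 integrals to sum
segment 0 to 1/2 holds t**2; add its integral
on [1/2, 1) integrate f = t*log(t) against the kernel
over [1, 3/2), the kernel integral of log(t) enters the sum
segment [3/2, ∞) carries exp(-t); integrate it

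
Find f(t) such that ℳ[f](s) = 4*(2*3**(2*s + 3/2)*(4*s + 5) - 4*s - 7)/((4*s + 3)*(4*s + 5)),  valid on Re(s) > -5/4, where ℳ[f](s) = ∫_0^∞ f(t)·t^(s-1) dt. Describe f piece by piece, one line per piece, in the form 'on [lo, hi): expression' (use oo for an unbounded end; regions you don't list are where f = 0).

on [0, 1): t**(5/4)
on [1, 9): 2*t**(3/4)

reversing the shared t-power: t**(3/4) on [0, 1); 2*t**(1/4) on [1, 9)
peel off the power substitution: t**(3/2) on [0, 1); 2*sqrt(t) on [1, 3)
decompose at 1; ℳ[f](s) sums the 2 pieces' integrals
over [0, 1), the kernel integral of t**(5/4) enters the sum
between 1 and 9 the integrand is 2*t**(3/4)·t^(s-1)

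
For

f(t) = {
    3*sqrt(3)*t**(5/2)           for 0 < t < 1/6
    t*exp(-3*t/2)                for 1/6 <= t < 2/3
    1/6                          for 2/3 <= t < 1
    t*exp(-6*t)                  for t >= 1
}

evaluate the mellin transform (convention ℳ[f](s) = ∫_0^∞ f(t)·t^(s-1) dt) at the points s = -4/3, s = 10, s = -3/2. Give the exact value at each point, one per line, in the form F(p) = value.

F(-4/3) = -12**(1/3)*uppergamma(-1/3, 1)/2 - 1/8 + 6**(1/3)*uppergamma(-1/3, 6) + 3*12**(1/3)/32 + 3*2**(5/6)*3**(1/3)/14 + 12**(1/3)*uppergamma(-1/3, 1/4)/2
F(10) = -20201678848*exp(-1)/177147 + sqrt(2)/18139852800 + 67591*exp(-6)/17496 + 11605/708588 + 4885809916361*exp(-1/4)/90699264
F(-3/2) = -sqrt(6)*sqrt(pi)*erfc(1/2) - sqrt(6)*exp(-1) - 1/9 - 2*sqrt(6)*sqrt(pi)*erfc(sqrt(6)) + 2*exp(-6) + sqrt(6)/12 + sqrt(6)*sqrt(pi)*erfc(1) + sqrt(3)/2 + 2*sqrt(6)*exp(-1/4)

back out the shared t-power: 3*sqrt(3)*t**(3/2) on [0, 1/6); exp(-3*t/2) on [1/6, 2/3); 1/(6*t) on [2/3, 1); …
invert the common scale on t to get t**(3/2) on [0, 1/2); exp(-t/2) on [1/2, 2); 1/(2*t) on [2, 3); …
integrate the 4 segments split at 1/6, 2/3, 1, then add the results
between 0 and 1/6 the integrand is 3*sqrt(3)*t**(5/2)·t^(s-1)
the [1/6, 2/3) slice contributes ∫ t*exp(-3*t/2)·t^(s-1) dt
on [2/3, 1) integrate f = 1/6 against the kernel
[1, ∞) adds the kernel integral of t*exp(-6*t)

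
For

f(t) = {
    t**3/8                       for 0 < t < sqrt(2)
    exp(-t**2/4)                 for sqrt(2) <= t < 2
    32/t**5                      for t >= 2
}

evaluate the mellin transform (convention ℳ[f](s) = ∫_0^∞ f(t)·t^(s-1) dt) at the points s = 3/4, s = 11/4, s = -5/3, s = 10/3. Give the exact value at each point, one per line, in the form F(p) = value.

undo the common scale on t: t**3 on [0, sqrt(2)/2); exp(-t**2) on [sqrt(2)/2, 1); t**(-5) on [1, ∞)
invert the power substitution to get t**(3/2) on [0, 1/2); exp(-t) on [1/2, 1); t**(-5/2) on [1, ∞)
the 3 pieces separated at sqrt(2), 2 each add one integral
[0, sqrt(2)) adds the kernel integral of t**3/8
for t in [sqrt(2), 2): the term is ∫ exp(-t**2/4)·t^(s-1)
∫ over [2, ∞) of 32/t**5·t^(s-1) joins the sum

F(3/4) = -2**(3/4)*uppergamma(3/8, 1)/2 + 2**(7/8)/15 + 4*2**(3/4)/17 + 2**(3/4)*uppergamma(3/8, 1/2)/2
F(11/4) = -2*2**(3/4)*uppergamma(11/8, 1) + 2*2**(7/8)/23 + 2*2**(3/4)*uppergamma(11/8, 1/2) + 16*2**(3/4)/9
F(-5/3) = 2**(1/3)*(-20*uppergamma(-5/6, 1) + 6 + 20*uppergamma(-5/6, 1/2) + 15*2**(1/3))/160
F(10/3) = -4*2**(1/3)*uppergamma(5/3, 1) + 3*2**(1/6)/19 + 4*2**(1/3)*uppergamma(5/3, 1/2) + 24*2**(1/3)/5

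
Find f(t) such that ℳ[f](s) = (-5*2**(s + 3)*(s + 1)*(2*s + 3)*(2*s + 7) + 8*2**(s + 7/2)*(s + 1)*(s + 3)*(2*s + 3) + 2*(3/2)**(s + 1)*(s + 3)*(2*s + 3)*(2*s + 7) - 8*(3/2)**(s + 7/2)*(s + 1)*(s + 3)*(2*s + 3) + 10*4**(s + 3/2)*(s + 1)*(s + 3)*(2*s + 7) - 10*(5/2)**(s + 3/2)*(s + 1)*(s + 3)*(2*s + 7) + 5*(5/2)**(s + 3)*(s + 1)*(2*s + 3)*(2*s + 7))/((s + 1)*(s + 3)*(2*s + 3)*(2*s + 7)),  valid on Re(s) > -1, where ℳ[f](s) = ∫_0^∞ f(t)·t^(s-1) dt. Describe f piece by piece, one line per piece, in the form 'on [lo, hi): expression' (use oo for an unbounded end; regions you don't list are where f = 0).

linearity at 3/2, 2, 5/2 turns ℳ[f](s) into 4 summed integrals
on [0, 3/2) integrate f = 2*t against the kernel
on [3/2, 2) integrate f = 4*t**(7/2) against the kernel
segment [2, 5/2) carries 5*t**3; integrate it
over [5/2, 4), the kernel integral of 5*t**(3/2) enters the sum

on [0, 3/2): 2*t
on [3/2, 2): 4*t**(7/2)
on [2, 5/2): 5*t**3
on [5/2, 4): 5*t**(3/2)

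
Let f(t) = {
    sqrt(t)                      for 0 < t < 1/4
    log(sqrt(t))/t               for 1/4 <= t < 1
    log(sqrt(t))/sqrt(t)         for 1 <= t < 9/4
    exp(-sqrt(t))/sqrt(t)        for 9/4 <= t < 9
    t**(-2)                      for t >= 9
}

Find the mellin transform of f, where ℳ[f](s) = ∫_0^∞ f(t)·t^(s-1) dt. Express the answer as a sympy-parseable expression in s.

2**(1 - 2*s)*(108*2**(2*s - 1)*(2*s - 4)*(2*s - 1)**2*(2*s + 1)*(-4*s + (2*s - 1)**2 + 3)*uppergamma(2*s - 1, 3/2) - 108*2**(2*s - 1)*(2*s - 4)*(2*s - 1)**2*(2*s + 1)*(-4*s + (2*s - 1)**2 + 3)*uppergamma(2*s - 1, 3) - 108*2**(2*s - 1)*(2*s - 4)*(2*s - 1)**2*(2*s + 1) + 108*2**(2*s - 1)*(2*s - 4)*(2*s + 1)*(-4*s + (2*s - 1)**2 + 3) - 108*3**(2*s - 1)*(2*s - 4)*(2*s - 1)*(2*s + 1)*(-4*s + (2*s - 1)**2 + 3)*log(2) + 108*3**(2*s - 1)*(2*s - 4)*(2*s - 1)*(2*s + 1)*(-4*s + (2*s - 1)**2 + 3)*log(3) - 108*3**(2*s - 1)*(2*s - 4)*(2*s + 1)*(-4*s + (2*s - 1)**2 + 3) - 4*6**(2*s - 1)*(2*s - 1)**2*(2*s + 1)*(-4*s + (2*s - 1)**2 + 3) + 216*(2*s - 4)*(2*s - 1)**3*(2*s + 1)*log(2) - 216*(2*s - 4)*(2*s - 1)**2*(2*s + 1)*log(2) + 216*(2*s - 4)*(2*s - 1)**2*(2*s + 1) + 27*(2*s - 4)*(2*s - 1)**2*(-4*s + (2*s - 1)**2 + 3))/(54*(2*s - 4)*(2*s - 1)**2*(2*s + 1)*(-4*s + (2*s - 1)**2 + 3))
  -1/2 < Re(s) < 2

undo the power substitution: t on [0, 1/2); log(t)/t**2 on [1/2, 1); log(t)/t on [1, 3/2); …
invert the shared t-power to get t**2 on [0, 1/2); log(t)/t on [1/2, 1); log(t) on [1, 3/2); …
treat the 5 regions marked off by 1/4, 1, 9/4, 9 separately and sum
for t in [0, 1/4): the term is ∫ sqrt(t)·t^(s-1)
between 1/4 and 1 the integrand is log(sqrt(t))/t·t^(s-1)
over [1, 9/4), the kernel integral of log(sqrt(t))/sqrt(t) enters the sum
the [9/4, 9) slice contributes ∫ exp(-sqrt(t))/sqrt(t)·t^(s-1) dt
[9, ∞) adds the kernel integral of t**(-2)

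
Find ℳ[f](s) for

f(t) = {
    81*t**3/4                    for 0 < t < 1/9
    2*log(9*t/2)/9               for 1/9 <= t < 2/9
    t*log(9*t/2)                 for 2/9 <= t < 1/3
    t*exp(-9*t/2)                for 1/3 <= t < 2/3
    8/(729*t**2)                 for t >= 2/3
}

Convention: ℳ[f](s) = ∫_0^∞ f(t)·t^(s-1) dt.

(72*2**s*(s - 2)*(s + 1)**2*(s + 3)*(2*s - (s + 1)**2 + 1)*uppergamma(s + 1, 3/2) - 72*2**s*(s - 2)*(s + 1)**2*(s + 3)*(2*s - (s + 1)**2 + 1)*uppergamma(s + 1, 3) + 72*2**s*(s - 2)*(s + 1)**2*(s + 3) + 72*2**s*(s - 2)*(s + 3)*(2*s - (s + 1)**2 + 1) + 3**s*(s - 2)*(s + 1)*(s + 3)*(-108*log(2) + 108*log(3))*(2*s - (s + 1)**2 + 1) - 108*3**s*(s - 2)*(s + 3)*(2*s - (s + 1)**2 + 1) - 8*6**s*(s + 1)**2*(s + 3)*(2*s - (s + 1)**2 + 1) - 72*(s - 2)*(s + 1)**3*(s + 3)*log(2) - 72*(s - 2)*(s + 1)**2*(s + 3) + 72*(s - 2)*(s + 1)**2*(s + 3)*log(2) + 9*(s - 2)*(s + 1)**2*(2*s - (s + 1)**2 + 1))/(324*3**(2*s)*(s - 2)*(s + 1)**2*(s + 3)*(2*s - (s + 1)**2 + 1))
  -3 < Re(s) < 2

peel off the shared t-power: 81*t**2/4 on [0, 1/9); 2*log(9*t/2)/(9*t) on [1/9, 2/9); log(9*t/2) on [2/9, 1/3); …
strip the common scale on t: 9*t**2/4 on [0, 1/3); 2*log(3*t/2)/(3*t) on [1/3, 2/3); log(3*t/2) on [2/3, 1); …
remove the common scale on t first: t**2 on [0, 1/2); log(t)/t on [1/2, 1); log(t) on [1, 3/2); …
breakpoints 1/9, 2/9, 1/3, 2/3: one integral from each of the 5 segments
∫ over [0, 1/9) of 81*t**3/4·t^(s-1) joins the sum
the [1/9, 2/9) slice contributes ∫ 2*log(9*t/2)/9·t^(s-1) dt
between 2/9 and 1/3 the integrand is t*log(9*t/2)·t^(s-1)
piece [1/3, 2/3): integrate t*exp(-9*t/2) against the kernel
piece [2/3, ∞): integrate 8/(729*t**2) against the kernel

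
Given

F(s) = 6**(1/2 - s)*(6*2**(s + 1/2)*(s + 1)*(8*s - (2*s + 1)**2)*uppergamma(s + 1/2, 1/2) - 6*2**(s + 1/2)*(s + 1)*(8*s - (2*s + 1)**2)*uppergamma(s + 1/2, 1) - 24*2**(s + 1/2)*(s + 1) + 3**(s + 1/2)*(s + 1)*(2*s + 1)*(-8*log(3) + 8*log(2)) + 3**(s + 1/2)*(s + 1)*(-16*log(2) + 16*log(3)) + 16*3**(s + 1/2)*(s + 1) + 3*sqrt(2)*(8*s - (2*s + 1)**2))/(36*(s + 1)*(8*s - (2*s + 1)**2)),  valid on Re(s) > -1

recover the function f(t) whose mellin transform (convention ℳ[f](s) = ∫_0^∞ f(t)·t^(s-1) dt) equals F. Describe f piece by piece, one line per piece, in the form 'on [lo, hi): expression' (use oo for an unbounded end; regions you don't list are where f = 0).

back out the shared t-power: sqrt(3)*sqrt(t) on [0, 1/6); exp(-3*t) on [1/6, 1/3); log(3*t)/(3*t) on [1/3, 1/2)
undo the common scale on t: sqrt(t) on [0, 1/2); exp(-t) on [1/2, 1); log(t)/t on [1, 3/2)
summing 3 kernel integrals split by 1/6, 1/3 yields ℳ[f](s)
on [0, 1/6) integrate f = sqrt(3)*t against the kernel
∫ sqrt(t)*exp(-3*t)·t^(s-1) over [1/6, 1/3)
for t in [1/3, 1/2): the term is ∫ log(3*t)/(3*sqrt(t))·t^(s-1)

on [0, 1/6): sqrt(3)*t
on [1/6, 1/3): sqrt(t)*exp(-3*t)
on [1/3, 1/2): log(3*t)/(3*sqrt(t))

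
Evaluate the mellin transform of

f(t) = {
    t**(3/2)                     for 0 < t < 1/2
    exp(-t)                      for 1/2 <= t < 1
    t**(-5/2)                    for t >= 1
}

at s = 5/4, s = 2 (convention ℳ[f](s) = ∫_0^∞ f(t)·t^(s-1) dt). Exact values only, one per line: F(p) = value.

cuts at 1/2, 1: linearity sums the 3 kernel integrals
∫ t**(3/2)·t^(s-1) over [0, 1/2)
∫ exp(-t)·t^(s-1) over [1/2, 1)
between 1 and ∞ the integrand is t**(-5/2)·t^(s-1)

F(5/4) = -uppergamma(5/4, 1) + 2**(1/4)/22 + uppergamma(5/4, 1/2) + 4/5
F(2) = -2*exp(-1) + sqrt(2)/56 + 3*exp(-1/2)/2 + 2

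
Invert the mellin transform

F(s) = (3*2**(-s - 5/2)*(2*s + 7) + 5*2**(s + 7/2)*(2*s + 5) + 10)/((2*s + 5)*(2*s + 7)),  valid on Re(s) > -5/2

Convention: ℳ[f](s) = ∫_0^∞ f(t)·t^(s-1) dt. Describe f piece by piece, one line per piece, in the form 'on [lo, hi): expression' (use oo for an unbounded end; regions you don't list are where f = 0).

split f at 1/2, 1: ℳ[f](s) collects 3 kernel integrals
for t in [0, 1/2): the term is ∫ 4*t**(5/2)·t^(s-1)
on [1/2, 1): add ∫ 5*t**(5/2)/2·t^(s-1) dt
segment 1 to 2 holds 5*t**(7/2)/2; add its integral

on [0, 1/2): 4*t**(5/2)
on [1/2, 1): 5*t**(5/2)/2
on [1, 2): 5*t**(7/2)/2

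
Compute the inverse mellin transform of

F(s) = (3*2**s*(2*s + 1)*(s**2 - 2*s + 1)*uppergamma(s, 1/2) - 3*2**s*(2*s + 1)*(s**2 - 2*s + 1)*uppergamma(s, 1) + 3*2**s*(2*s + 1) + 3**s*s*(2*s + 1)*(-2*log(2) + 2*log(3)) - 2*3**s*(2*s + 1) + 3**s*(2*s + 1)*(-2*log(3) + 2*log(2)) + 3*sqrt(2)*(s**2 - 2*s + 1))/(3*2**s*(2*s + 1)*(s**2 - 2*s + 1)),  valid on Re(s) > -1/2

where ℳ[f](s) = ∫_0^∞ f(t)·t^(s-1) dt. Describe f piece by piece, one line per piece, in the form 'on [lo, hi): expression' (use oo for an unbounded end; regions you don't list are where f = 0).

cuts at 1/2, 1: linearity sums the 3 kernel integrals
over [0, 1/2), the kernel integral of sqrt(t) enters the sum
the [1/2, 1) slice contributes ∫ exp(-t)·t^(s-1) dt
on [1, 3/2) integrate f = log(t)/t against the kernel

on [0, 1/2): sqrt(t)
on [1/2, 1): exp(-t)
on [1, 3/2): log(t)/t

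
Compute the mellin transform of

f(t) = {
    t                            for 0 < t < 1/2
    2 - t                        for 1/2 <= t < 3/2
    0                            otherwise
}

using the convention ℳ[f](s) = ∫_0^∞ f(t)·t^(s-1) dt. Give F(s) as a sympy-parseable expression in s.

(3**s*s + 4*3**s - 2*s - 4)/(2*2**s*s*(s + 1))
  Re(s) > -1

cuts at 1/2: linearity sums the 2 kernel integrals
∫ over [0, 1/2) of t·t^(s-1) joins the sum
piece [1/2, 3/2): integrate (2 - t) against the kernel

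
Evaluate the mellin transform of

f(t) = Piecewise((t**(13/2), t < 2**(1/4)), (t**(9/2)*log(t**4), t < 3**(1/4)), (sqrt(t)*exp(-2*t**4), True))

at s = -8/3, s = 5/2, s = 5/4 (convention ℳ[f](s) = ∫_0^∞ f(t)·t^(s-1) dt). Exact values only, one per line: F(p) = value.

peel off the shared t-power: t**6 on [0, 2**(1/4)); t**4*log(t**4) on [2**(1/4), 3**(1/4)); exp(-2*t**4) on [3**(1/4), ∞)
the power substitution comes off first: t**3 on [0, sqrt(2)); t**2*log(t**2) on [sqrt(2), sqrt(3)); exp(-2*t**2) on [sqrt(3), ∞)
invert the power substitution to get t**(3/2) on [0, 2); t*log(t) on [2, 3); exp(-2*t) on [3, ∞)
the 3 pieces separated at 2**(1/4), 3**(1/4) each add one integral
over [0, 2**(1/4)), the kernel integral of t**(13/2) enters the sum
∫ t**(9/2)*log(t**4)·t^(s-1) over [2**(1/4), 3**(1/4))
for t in [3**(1/4), ∞): the term is ∫ sqrt(t)*exp(-2*t**4)·t^(s-1)

F(-8/3) = -144*3**(11/24)/121 - 6*2**(11/24)*log(2)/11 + 2**(13/24)*uppergamma(-13/24, 6)/4 + 6*2**(23/24)/23 + 6*3**(11/24)*log(3)/11 + 144*2**(11/24)/121
F(5/2) = -12*3**(3/4)/49 - 2*2**(3/4)*log(2)/7 + 2**(1/4)*uppergamma(3/4, 6)/8 + 8*2**(3/4)/49 + 4*2**(1/4)/9 + 3*3**(3/4)*log(3)/7
F(5/4) = -192*3**(7/16)/529 - 8*2**(7/16)*log(2)/23 + 2**(9/16)*uppergamma(7/16, 6)/8 + 128*2**(7/16)/529 + 8*2**(15/16)/31 + 12*3**(7/16)*log(3)/23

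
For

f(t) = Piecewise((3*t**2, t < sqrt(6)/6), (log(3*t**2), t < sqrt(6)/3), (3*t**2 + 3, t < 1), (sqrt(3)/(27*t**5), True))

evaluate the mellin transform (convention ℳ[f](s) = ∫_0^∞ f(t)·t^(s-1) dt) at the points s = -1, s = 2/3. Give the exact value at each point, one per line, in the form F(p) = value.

F(-1) = sqrt(6)*(-486*log(2) + sqrt(2) + 648)/324
F(2/3) = -13*18**(1/3)/4 + sqrt(3)/117 + 6**(2/3)*log(2)/4 + 18**(1/3)*log(2)/2 + 25*6**(2/3)/32 + 45/8

remove the power substitution first: 3*t on [0, 1/6); log(3*t) on [1/6, 2/3); 3*t + 3 on [2/3, 1); …
reversing the common scale on t: t on [0, 1/2); log(t) on [1/2, 2); t + 3 on [2, 3); …
treat the 4 regions marked off by sqrt(6)/6, sqrt(6)/3, 1 separately and sum
[0, sqrt(6)/6) adds the kernel integral of 3*t**2
on [sqrt(6)/6, sqrt(6)/3): add ∫ log(3*t**2)·t^(s-1) dt
piece [sqrt(6)/3, 1): integrate (3*t**2 + 3) against the kernel
segment [1, ∞) carries sqrt(3)/(27*t**5); integrate it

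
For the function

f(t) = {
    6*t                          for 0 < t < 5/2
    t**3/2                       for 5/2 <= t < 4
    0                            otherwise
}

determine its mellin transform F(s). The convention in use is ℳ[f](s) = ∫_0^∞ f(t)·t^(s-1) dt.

(512*2**(3*s)*(s + 1) - 125*5**s*(s + 1) + 240*5**s*(s + 3))/(16*2**s*(s + 1)*(s + 3))
  Re(s) > -1

slice at 5/2, transform all 2 pieces, and sum them
on [0, 5/2) integrate f = 6*t against the kernel
for t in [5/2, 4): the term is ∫ t**3/2·t^(s-1)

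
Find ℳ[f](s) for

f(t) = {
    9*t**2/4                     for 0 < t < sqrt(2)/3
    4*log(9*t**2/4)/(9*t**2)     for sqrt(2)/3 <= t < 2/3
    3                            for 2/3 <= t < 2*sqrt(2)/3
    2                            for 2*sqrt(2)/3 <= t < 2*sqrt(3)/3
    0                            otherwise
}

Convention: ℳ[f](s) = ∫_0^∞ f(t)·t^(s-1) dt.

strip the common scale on t: t**2 on [0, sqrt(2)/2); log(t**2)/t**2 on [sqrt(2)/2, 1); 3 on [1, sqrt(2)); …
undo the power substitution: t on [0, 1/2); log(t)/t on [1/2, 1); 3 on [1, 2); …
the 4 pieces separated at sqrt(2)/3, 2/3, 2*sqrt(2)/3 each add one integral
the [0, sqrt(2)/3) slice contributes ∫ 9*t**2/4·t^(s-1) dt
for t in [sqrt(2)/3, 2/3): the term is ∫ 4*log(9*t**2/4)/(9*t**2)·t^(s-1)
between 2/3 and 2*sqrt(2)/3 the integrand is 3·t^(s-1)
for t in [2*sqrt(2)/3, 2*sqrt(3)/3): the term is ∫ 2·t^(s-1)

2**(s/2)*(-4*2**(s/2)*s*(s + 2) - 6*2**(s/2)*(s + 2)*(s**2 - 4*s + 4) + 2*2**s*(s + 2)*(s**2 - 4*s + 4) + 4*6**(s/2)*(s + 2)*(s**2 - 4*s + 4) + 4*s**2*(s + 2)*log(2) - 8*s*(s + 2)*log(2) + 8*s*(s + 2) + s*(s**2 - 4*s + 4))/(2*3**s*s*(s + 2)*(s**2 - 4*s + 4))
  Re(s) > -2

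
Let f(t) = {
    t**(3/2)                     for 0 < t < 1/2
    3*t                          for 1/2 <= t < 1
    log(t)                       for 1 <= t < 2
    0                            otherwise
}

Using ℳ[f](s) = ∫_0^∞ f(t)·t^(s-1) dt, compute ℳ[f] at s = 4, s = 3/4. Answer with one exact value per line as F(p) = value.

slice at 1/2, 1, transform all 3 pieces, and sum them
for t in [0, 1/2): the term is ∫ t**(3/2)·t^(s-1)
∫ 3*t·t^(s-1) over [1/2, 1)
for t in [1, 2): the term is ∫ log(t)·t^(s-1)

F(4) = -57/160 + sqrt(2)/352 + 4*log(2)
F(3/4) = -31*2**(3/4)/18 - 3*2**(1/4)/7 + 4*2**(3/4)*log(2)/3 + 220/63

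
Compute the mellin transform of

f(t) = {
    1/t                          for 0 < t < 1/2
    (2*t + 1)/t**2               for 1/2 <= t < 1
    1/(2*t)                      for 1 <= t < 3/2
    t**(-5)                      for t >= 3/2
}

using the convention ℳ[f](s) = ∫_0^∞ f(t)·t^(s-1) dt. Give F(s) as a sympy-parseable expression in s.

peel off the shared t-power: 1 on [0, 1/2); (2*t + 1)/t on [1/2, 1); 1/2 on [1, 3/2); …
invert the shared t-power to get t on [0, 1/2); 2*t + 1 on [1/2, 1); t/2 on [1, 3/2); …
linearity at 1/2, 1, 3/2 turns ℳ[f](s) into 4 summed integrals
the [0, 1/2) slice contributes ∫ 1/t·t^(s-1) dt
segment 1/2 to 1 holds (2*t + 1)/t**2; add its integral
the [1, 3/2) slice contributes ∫ 1/(2*t)·t^(s-1) dt
[3/2, ∞) adds the kernel integral of t**(-5)

(1215*2**s*s**2 - 8019*2**s*s + 9720*2**s + 98*3**s*s**2 - 942*3**s*s + 1492*3**s - 2916*s**2 + 18468*s - 19440)/(486*2**s*(s**3 - 8*s**2 + 17*s - 10))
  1 < Re(s) < 5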